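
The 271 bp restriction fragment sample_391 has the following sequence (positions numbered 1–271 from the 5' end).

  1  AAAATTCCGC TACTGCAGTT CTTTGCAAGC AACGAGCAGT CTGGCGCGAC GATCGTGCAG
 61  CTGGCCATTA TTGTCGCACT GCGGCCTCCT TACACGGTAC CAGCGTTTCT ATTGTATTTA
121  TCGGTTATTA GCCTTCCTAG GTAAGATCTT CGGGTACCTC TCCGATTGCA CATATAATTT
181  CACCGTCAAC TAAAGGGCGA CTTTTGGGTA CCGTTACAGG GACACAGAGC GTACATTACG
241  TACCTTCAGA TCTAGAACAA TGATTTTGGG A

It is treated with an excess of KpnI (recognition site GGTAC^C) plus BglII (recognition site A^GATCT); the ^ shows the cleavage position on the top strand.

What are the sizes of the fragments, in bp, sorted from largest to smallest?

100, 54, 44, 37, 23, 13 bp

KpnI sites (GGTACC) start at positions 96, 153, 207.
KpnI cuts after base 5 of each site (before the last base), so after positions 100, 157, 211.
BglII sites (AGATCT) start at positions 144, 248.
BglII cuts after the first base of each site, so after positions 144, 248.
Combined cut positions: 100, 144, 157, 211, 248.
Linear molecule, 5 cuts → 6 fragments:
  1–100 → 100 bp
  101–144 → 44 bp
  145–157 → 13 bp
  158–211 → 54 bp
  212–248 → 37 bp
  249–271 → 23 bp
Sorted largest to smallest: 100, 54, 44, 37, 23, 13 bp.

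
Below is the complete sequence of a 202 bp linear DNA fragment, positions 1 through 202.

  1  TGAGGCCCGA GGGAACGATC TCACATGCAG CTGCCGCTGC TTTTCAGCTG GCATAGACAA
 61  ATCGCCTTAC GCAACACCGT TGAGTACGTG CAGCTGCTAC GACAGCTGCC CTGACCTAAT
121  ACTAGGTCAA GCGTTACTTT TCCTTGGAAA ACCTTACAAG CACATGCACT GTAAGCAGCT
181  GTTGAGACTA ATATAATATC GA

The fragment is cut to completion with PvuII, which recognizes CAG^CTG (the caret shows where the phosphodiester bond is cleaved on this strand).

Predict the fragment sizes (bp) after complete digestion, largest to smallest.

PvuII sites (CAGCTG) start at positions 28, 45, 91, 103, 176.
PvuII cuts after base 3 of each site, so after positions 30, 47, 93, 105, 178.
Linear molecule, 5 cuts → 6 fragments:
  1–30 → 30 bp
  31–47 → 17 bp
  48–93 → 46 bp
  94–105 → 12 bp
  106–178 → 73 bp
  179–202 → 24 bp
Sorted largest to smallest: 73, 46, 30, 24, 17, 12 bp.

73, 46, 30, 24, 17, 12 bp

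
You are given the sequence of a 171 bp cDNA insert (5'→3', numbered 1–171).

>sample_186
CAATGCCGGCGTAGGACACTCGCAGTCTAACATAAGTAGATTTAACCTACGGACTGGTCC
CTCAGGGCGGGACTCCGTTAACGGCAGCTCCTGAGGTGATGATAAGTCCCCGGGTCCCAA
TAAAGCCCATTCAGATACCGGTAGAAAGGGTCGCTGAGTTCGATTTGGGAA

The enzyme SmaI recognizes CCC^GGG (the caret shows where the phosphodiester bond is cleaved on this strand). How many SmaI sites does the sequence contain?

CCCGGG occurs starting at position 109.
SmaI cuts at 1 site.

1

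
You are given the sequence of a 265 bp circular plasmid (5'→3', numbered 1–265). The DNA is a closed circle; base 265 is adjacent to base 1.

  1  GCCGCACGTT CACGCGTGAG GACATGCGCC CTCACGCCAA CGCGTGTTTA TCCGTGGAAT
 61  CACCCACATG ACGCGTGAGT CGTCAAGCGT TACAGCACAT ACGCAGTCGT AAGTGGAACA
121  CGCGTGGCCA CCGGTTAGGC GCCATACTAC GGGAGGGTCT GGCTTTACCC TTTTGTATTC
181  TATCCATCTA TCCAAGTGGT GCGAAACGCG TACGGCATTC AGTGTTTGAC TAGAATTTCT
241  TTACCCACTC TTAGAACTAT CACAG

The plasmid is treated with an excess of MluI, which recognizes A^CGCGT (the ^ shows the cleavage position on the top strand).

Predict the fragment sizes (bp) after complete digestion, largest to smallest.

MluI sites (ACGCGT) start at positions 12, 40, 71, 120, 206.
MluI cuts after the first base of each site, so after positions 12, 40, 71, 120, 206.
Circular molecule, 5 cuts → 5 fragments:
  13–40 → 28 bp
  41–71 → 31 bp
  72–120 → 49 bp
  121–206 → 86 bp
  207–265 then 1–12 → 59 + 12 = 71 bp
Sorted largest to smallest: 86, 71, 49, 31, 28 bp.

86, 71, 49, 31, 28 bp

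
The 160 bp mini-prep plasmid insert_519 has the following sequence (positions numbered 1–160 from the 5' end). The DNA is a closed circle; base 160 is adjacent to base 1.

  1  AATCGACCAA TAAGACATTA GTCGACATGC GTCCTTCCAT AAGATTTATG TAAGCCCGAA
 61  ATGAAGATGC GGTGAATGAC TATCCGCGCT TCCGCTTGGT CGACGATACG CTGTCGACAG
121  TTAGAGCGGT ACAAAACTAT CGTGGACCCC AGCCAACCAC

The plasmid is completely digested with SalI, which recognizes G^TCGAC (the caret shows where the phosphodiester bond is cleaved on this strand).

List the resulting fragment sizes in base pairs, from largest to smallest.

78, 68, 14 bp

SalI sites (GTCGAC) start at positions 21, 99, 113.
SalI cuts after the first base of each site, so after positions 21, 99, 113.
Circular molecule, 3 cuts → 3 fragments:
  22–99 → 78 bp
  100–113 → 14 bp
  114–160 then 1–21 → 47 + 21 = 68 bp
Sorted largest to smallest: 78, 68, 14 bp.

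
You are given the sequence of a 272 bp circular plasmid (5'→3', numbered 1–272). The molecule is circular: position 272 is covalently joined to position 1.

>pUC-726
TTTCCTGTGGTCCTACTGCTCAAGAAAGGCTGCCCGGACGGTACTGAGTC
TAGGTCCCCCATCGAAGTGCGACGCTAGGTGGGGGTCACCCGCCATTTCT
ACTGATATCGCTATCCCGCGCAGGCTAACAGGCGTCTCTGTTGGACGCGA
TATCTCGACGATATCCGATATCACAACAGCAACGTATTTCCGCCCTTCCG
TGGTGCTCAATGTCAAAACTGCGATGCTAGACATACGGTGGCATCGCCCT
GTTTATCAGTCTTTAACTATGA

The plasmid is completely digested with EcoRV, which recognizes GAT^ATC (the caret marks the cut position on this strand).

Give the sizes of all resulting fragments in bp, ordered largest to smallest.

209, 45, 11, 7 bp

EcoRV sites (GATATC) start at positions 104, 149, 160, 167.
EcoRV cuts after base 3 of each site, so after positions 106, 151, 162, 169.
Circular molecule, 4 cuts → 4 fragments:
  107–151 → 45 bp
  152–162 → 11 bp
  163–169 → 7 bp
  170–272 then 1–106 → 103 + 106 = 209 bp
Sorted largest to smallest: 209, 45, 11, 7 bp.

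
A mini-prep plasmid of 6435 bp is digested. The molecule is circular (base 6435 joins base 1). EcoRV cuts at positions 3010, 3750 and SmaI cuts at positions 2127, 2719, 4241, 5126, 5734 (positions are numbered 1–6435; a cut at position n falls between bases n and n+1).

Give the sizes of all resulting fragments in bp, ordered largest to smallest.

2828, 885, 740, 608, 592, 491, 291 bp

Combined cut positions (sorted): 2127, 2719, 3010, 3750, 4241, 5126, 5734.
Circular molecule, 7 cuts → 7 fragments:
  2719 − 2127 = 592 bp
  3010 − 2719 = 291 bp
  3750 − 3010 = 740 bp
  4241 − 3750 = 491 bp
  5126 − 4241 = 885 bp
  5734 − 5126 = 608 bp
  wrap: 6435 − 5734 + 2127 = 2828 bp
Sorted largest to smallest: 2828, 885, 740, 608, 592, 491, 291 bp.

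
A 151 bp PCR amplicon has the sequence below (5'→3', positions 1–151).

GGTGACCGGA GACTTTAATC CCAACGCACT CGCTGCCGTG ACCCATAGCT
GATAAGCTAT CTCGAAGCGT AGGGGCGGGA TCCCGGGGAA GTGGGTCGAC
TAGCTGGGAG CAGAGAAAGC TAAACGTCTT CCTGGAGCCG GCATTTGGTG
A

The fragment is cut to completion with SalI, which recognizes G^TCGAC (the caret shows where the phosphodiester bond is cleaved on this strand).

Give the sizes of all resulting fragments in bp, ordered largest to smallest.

The SalI site (GTCGAC) starts at position 95.
SalI cuts after the first base of each site, so after position 95.
Linear molecule, 1 cut → 2 fragments:
  1–95 → 95 bp
  96–151 → 56 bp
Sorted largest to smallest: 95, 56 bp.

95, 56 bp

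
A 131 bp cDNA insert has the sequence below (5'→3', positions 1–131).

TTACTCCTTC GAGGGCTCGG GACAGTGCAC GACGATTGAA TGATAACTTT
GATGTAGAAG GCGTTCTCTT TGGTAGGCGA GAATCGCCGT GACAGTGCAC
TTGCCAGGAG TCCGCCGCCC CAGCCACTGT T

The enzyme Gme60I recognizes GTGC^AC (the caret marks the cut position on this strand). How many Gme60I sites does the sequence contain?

2

GTGCAC occurs starting at positions 25, 95.
Gme60I cuts at 2 sites.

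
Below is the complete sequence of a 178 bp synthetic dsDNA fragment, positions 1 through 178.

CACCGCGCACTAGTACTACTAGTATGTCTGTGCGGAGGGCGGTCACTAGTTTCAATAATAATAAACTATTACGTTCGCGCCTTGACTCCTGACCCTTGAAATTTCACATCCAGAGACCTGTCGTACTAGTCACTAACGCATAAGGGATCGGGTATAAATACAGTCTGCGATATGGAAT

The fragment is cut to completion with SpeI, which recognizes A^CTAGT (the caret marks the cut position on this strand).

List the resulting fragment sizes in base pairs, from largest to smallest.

SpeI sites (ACTAGT) start at positions 9, 18, 45, 125.
SpeI cuts after the first base of each site, so after positions 9, 18, 45, 125.
Linear molecule, 4 cuts → 5 fragments:
  1–9 → 9 bp
  10–18 → 9 bp
  19–45 → 27 bp
  46–125 → 80 bp
  126–178 → 53 bp
Sorted largest to smallest: 80, 53, 27, 9, 9 bp.

80, 53, 27, 9, 9 bp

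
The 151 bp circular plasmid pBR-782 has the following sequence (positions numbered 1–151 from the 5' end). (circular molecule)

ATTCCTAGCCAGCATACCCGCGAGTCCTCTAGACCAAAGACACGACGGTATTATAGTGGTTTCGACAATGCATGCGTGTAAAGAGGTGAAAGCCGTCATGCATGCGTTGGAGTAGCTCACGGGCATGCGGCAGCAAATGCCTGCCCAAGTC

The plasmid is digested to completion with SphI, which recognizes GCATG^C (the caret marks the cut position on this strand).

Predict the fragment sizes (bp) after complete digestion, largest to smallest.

98, 30, 23 bp

SphI sites (GCATGC) start at positions 70, 100, 123.
SphI cuts after base 5 of each site (before the last base), so after positions 74, 104, 127.
Circular molecule, 3 cuts → 3 fragments:
  75–104 → 30 bp
  105–127 → 23 bp
  128–151 then 1–74 → 24 + 74 = 98 bp
Sorted largest to smallest: 98, 30, 23 bp.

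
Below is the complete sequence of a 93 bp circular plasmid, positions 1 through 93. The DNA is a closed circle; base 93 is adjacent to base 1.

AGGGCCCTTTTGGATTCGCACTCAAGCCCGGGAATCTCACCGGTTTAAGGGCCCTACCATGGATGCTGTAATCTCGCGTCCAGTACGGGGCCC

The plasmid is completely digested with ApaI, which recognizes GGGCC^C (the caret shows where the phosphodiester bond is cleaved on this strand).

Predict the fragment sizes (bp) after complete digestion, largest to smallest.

ApaI sites (GGGCCC) start at positions 2, 49, 88.
ApaI cuts after base 5 of each site (before the last base), so after positions 6, 53, 92.
Circular molecule, 3 cuts → 3 fragments:
  7–53 → 47 bp
  54–92 → 39 bp
  93–93 then 1–6 → 1 + 6 = 7 bp
Sorted largest to smallest: 47, 39, 7 bp.

47, 39, 7 bp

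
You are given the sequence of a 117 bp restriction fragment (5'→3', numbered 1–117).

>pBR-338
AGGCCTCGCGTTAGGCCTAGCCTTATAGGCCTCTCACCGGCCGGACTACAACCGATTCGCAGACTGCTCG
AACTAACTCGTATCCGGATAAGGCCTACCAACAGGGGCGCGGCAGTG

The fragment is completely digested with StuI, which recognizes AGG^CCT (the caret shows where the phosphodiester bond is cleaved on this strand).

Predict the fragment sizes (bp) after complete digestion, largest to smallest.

64, 24, 14, 12, 3 bp

StuI sites (AGGCCT) start at positions 1, 13, 27, 91.
StuI cuts after base 3 of each site, so after positions 3, 15, 29, 93.
Linear molecule, 4 cuts → 5 fragments:
  1–3 → 3 bp
  4–15 → 12 bp
  16–29 → 14 bp
  30–93 → 64 bp
  94–117 → 24 bp
Sorted largest to smallest: 64, 24, 14, 12, 3 bp.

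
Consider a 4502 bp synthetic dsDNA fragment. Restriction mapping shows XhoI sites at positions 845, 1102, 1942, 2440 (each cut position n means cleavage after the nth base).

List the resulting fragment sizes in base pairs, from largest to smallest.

2062, 845, 840, 498, 257 bp

Linear molecule, 4 cuts → 5 fragments:
  845 − 0 = 845 bp
  1102 − 845 = 257 bp
  1942 − 1102 = 840 bp
  2440 − 1942 = 498 bp
  4502 − 2440 = 2062 bp
Sorted largest to smallest: 2062, 845, 840, 498, 257 bp.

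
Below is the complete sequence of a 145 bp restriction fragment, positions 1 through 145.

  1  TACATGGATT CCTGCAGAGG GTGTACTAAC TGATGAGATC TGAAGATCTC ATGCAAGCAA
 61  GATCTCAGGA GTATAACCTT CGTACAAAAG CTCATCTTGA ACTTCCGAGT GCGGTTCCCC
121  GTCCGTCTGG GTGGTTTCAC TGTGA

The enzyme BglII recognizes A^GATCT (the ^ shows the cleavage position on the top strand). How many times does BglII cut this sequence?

3

AGATCT occurs starting at positions 36, 44, 60.
BglII cuts at 3 sites.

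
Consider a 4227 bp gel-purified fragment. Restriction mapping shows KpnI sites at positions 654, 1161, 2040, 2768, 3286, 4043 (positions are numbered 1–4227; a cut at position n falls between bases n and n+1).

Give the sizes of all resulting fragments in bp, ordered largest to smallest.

879, 757, 728, 654, 518, 507, 184 bp

Linear molecule, 6 cuts → 7 fragments:
  654 − 0 = 654 bp
  1161 − 654 = 507 bp
  2040 − 1161 = 879 bp
  2768 − 2040 = 728 bp
  3286 − 2768 = 518 bp
  4043 − 3286 = 757 bp
  4227 − 4043 = 184 bp
Sorted largest to smallest: 879, 757, 728, 654, 518, 507, 184 bp.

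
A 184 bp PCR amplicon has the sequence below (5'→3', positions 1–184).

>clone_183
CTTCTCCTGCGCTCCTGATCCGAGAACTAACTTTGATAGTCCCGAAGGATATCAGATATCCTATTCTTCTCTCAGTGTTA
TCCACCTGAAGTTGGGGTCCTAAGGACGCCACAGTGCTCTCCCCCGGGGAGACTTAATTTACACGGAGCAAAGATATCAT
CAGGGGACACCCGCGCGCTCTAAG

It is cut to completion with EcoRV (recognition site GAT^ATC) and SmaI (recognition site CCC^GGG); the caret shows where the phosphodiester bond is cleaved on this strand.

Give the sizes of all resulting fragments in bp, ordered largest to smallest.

EcoRV sites (GATATC) start at positions 48, 55, 153.
EcoRV cuts after base 3 of each site, so after positions 50, 57, 155.
The SmaI site (CCCGGG) starts at position 123.
SmaI cuts after base 3 of each site, so after position 125.
Combined cut positions: 50, 57, 125, 155.
Linear molecule, 4 cuts → 5 fragments:
  1–50 → 50 bp
  51–57 → 7 bp
  58–125 → 68 bp
  126–155 → 30 bp
  156–184 → 29 bp
Sorted largest to smallest: 68, 50, 30, 29, 7 bp.

68, 50, 30, 29, 7 bp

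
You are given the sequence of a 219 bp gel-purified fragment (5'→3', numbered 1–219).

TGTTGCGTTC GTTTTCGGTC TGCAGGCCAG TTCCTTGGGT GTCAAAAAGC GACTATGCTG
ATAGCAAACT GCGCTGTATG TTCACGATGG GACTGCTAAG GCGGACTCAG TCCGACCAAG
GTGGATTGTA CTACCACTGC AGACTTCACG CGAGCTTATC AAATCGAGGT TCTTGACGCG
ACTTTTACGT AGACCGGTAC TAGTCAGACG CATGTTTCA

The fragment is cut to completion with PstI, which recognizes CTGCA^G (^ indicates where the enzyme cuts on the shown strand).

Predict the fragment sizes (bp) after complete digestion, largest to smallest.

PstI sites (CTGCAG) start at positions 20, 137.
PstI cuts after base 5 of each site (before the last base), so after positions 24, 141.
Linear molecule, 2 cuts → 3 fragments:
  1–24 → 24 bp
  25–141 → 117 bp
  142–219 → 78 bp
Sorted largest to smallest: 117, 78, 24 bp.

117, 78, 24 bp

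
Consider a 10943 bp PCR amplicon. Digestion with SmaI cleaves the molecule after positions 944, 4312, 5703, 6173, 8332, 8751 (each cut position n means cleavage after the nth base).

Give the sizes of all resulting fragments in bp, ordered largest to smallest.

3368, 2192, 2159, 1391, 944, 470, 419 bp

Linear molecule, 6 cuts → 7 fragments:
  944 − 0 = 944 bp
  4312 − 944 = 3368 bp
  5703 − 4312 = 1391 bp
  6173 − 5703 = 470 bp
  8332 − 6173 = 2159 bp
  8751 − 8332 = 419 bp
  10943 − 8751 = 2192 bp
Sorted largest to smallest: 3368, 2192, 2159, 1391, 944, 470, 419 bp.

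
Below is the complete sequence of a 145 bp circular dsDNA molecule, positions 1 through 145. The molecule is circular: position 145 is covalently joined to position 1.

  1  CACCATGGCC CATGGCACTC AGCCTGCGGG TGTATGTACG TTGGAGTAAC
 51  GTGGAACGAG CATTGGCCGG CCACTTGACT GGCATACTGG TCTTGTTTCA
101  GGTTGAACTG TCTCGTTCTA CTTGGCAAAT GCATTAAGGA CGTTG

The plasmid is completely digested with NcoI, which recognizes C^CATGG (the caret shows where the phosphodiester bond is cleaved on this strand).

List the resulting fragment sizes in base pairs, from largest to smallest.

138, 7 bp

NcoI sites (CCATGG) start at positions 3, 10.
NcoI cuts after the first base of each site, so after positions 3, 10.
Circular molecule, 2 cuts → 2 fragments:
  4–10 → 7 bp
  11–145 then 1–3 → 135 + 3 = 138 bp
Sorted largest to smallest: 138, 7 bp.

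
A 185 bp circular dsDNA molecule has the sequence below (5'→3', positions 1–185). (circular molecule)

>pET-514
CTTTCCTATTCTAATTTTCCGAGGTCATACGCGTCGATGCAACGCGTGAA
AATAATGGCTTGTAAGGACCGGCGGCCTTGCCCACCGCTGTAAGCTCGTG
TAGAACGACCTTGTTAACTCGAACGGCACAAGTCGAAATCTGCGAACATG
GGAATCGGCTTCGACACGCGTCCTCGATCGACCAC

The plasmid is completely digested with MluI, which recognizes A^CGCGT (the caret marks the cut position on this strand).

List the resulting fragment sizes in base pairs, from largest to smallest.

124, 48, 13 bp

MluI sites (ACGCGT) start at positions 29, 42, 166.
MluI cuts after the first base of each site, so after positions 29, 42, 166.
Circular molecule, 3 cuts → 3 fragments:
  30–42 → 13 bp
  43–166 → 124 bp
  167–185 then 1–29 → 19 + 29 = 48 bp
Sorted largest to smallest: 124, 48, 13 bp.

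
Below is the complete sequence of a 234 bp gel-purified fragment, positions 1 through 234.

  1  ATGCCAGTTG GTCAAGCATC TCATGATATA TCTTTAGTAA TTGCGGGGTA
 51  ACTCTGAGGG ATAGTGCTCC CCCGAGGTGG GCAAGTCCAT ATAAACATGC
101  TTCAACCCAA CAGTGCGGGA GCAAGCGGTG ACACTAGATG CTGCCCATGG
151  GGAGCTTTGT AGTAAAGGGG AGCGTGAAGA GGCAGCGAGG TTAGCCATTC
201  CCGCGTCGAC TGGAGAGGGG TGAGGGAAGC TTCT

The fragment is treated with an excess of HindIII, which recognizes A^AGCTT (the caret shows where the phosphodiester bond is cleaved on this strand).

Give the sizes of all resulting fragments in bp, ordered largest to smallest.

227, 7 bp

The HindIII site (AAGCTT) starts at position 227.
HindIII cuts after the first base of each site, so after position 227.
Linear molecule, 1 cut → 2 fragments:
  1–227 → 227 bp
  228–234 → 7 bp
Sorted largest to smallest: 227, 7 bp.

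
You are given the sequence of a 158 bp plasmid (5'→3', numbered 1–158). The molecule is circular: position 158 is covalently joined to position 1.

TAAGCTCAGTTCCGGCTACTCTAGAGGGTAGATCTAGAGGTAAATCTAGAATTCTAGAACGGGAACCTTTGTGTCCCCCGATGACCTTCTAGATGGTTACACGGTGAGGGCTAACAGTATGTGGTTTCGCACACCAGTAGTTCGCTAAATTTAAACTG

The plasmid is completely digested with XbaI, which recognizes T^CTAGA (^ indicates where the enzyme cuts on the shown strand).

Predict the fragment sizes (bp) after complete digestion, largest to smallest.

90, 35, 13, 12, 8 bp

XbaI sites (TCTAGA) start at positions 20, 33, 45, 53, 88.
XbaI cuts after the first base of each site, so after positions 20, 33, 45, 53, 88.
Circular molecule, 5 cuts → 5 fragments:
  21–33 → 13 bp
  34–45 → 12 bp
  46–53 → 8 bp
  54–88 → 35 bp
  89–158 then 1–20 → 70 + 20 = 90 bp
Sorted largest to smallest: 90, 35, 13, 12, 8 bp.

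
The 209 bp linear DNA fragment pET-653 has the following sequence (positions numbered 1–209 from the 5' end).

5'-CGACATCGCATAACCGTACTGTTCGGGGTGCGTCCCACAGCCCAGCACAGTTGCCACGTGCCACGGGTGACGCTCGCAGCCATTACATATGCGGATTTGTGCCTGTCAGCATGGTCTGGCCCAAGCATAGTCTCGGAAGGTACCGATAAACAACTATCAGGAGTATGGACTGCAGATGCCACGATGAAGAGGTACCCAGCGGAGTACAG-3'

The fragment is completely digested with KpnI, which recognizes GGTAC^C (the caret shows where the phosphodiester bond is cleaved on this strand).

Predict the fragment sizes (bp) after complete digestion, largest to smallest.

KpnI sites (GGTACC) start at positions 139, 191.
KpnI cuts after base 5 of each site (before the last base), so after positions 143, 195.
Linear molecule, 2 cuts → 3 fragments:
  1–143 → 143 bp
  144–195 → 52 bp
  196–209 → 14 bp
Sorted largest to smallest: 143, 52, 14 bp.

143, 52, 14 bp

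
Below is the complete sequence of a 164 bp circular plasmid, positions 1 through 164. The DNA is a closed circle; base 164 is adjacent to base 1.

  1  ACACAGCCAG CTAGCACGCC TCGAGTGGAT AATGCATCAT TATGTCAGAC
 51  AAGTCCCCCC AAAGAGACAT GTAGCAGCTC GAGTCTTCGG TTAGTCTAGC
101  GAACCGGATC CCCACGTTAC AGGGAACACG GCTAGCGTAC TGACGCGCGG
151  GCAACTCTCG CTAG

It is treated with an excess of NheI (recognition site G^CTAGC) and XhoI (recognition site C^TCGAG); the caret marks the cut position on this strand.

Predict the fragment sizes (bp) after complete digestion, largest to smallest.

NheI sites (GCTAGC) start at positions 10, 131.
NheI cuts after the first base of each site, so after positions 10, 131.
XhoI sites (CTCGAG) start at positions 20, 78.
XhoI cuts after the first base of each site, so after positions 20, 78.
Combined cut positions: 10, 20, 78, 131.
Circular molecule, 4 cuts → 4 fragments:
  11–20 → 10 bp
  21–78 → 58 bp
  79–131 → 53 bp
  132–164 then 1–10 → 33 + 10 = 43 bp
Sorted largest to smallest: 58, 53, 43, 10 bp.

58, 53, 43, 10 bp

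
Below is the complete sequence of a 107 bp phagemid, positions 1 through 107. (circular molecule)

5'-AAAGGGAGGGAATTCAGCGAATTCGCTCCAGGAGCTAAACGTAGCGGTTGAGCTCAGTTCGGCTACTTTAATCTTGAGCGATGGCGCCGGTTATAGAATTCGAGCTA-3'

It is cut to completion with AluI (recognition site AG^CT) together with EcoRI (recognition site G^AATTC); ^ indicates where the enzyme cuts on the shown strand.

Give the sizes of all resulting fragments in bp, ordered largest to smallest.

AluI sites (AGCT) start at positions 33, 51, 103.
AluI cuts after base 2 of each site, so after positions 34, 52, 104.
EcoRI sites (GAATTC) start at positions 10, 19, 96.
EcoRI cuts after the first base of each site, so after positions 10, 19, 96.
Combined cut positions: 10, 19, 34, 52, 96, 104.
Circular molecule, 6 cuts → 6 fragments:
  11–19 → 9 bp
  20–34 → 15 bp
  35–52 → 18 bp
  53–96 → 44 bp
  97–104 → 8 bp
  105–107 then 1–10 → 3 + 10 = 13 bp
Sorted largest to smallest: 44, 18, 15, 13, 9, 8 bp.

44, 18, 15, 13, 9, 8 bp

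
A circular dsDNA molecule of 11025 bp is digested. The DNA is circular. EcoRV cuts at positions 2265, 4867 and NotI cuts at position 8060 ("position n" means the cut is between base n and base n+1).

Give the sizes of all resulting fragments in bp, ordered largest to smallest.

5230, 3193, 2602 bp

Combined cut positions (sorted): 2265, 4867, 8060.
Circular molecule, 3 cuts → 3 fragments:
  4867 − 2265 = 2602 bp
  8060 − 4867 = 3193 bp
  wrap: 11025 − 8060 + 2265 = 5230 bp
Sorted largest to smallest: 5230, 3193, 2602 bp.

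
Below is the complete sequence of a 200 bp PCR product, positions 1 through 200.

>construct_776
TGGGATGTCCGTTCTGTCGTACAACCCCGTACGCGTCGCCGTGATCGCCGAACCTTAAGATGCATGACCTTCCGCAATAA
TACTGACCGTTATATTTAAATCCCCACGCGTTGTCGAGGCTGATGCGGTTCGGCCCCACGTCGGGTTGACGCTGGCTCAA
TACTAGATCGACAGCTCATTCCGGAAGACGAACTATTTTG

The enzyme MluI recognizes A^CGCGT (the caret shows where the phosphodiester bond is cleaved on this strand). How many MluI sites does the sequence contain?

2

ACGCGT occurs starting at positions 31, 106.
MluI cuts at 2 sites.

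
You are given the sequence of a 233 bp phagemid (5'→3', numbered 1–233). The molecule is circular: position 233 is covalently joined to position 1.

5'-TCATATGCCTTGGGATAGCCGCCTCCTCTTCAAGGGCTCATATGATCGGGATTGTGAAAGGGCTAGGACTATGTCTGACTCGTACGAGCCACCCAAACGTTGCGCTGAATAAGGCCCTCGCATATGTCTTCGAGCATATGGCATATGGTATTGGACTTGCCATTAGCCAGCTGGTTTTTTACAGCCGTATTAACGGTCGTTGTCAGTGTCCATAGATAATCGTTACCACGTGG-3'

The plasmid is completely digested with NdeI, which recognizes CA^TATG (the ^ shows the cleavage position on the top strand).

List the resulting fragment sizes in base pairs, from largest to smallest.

NdeI sites (CATATG) start at positions 2, 39, 121, 135, 142.
NdeI cuts after base 2 of each site, so after positions 3, 40, 122, 136, 143.
Circular molecule, 5 cuts → 5 fragments:
  4–40 → 37 bp
  41–122 → 82 bp
  123–136 → 14 bp
  137–143 → 7 bp
  144–233 then 1–3 → 90 + 3 = 93 bp
Sorted largest to smallest: 93, 82, 37, 14, 7 bp.

93, 82, 37, 14, 7 bp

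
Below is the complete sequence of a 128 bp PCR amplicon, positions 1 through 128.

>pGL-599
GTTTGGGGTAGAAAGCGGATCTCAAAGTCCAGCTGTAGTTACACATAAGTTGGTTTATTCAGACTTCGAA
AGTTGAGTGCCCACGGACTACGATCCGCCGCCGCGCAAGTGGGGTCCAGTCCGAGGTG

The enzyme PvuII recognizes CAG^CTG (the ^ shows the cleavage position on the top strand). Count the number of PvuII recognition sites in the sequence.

1

CAGCTG occurs starting at position 30.
PvuII cuts at 1 site.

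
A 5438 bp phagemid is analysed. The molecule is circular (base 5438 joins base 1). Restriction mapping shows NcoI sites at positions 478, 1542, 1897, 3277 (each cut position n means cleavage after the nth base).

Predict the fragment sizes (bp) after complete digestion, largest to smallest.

Circular molecule, 4 cuts → 4 fragments:
  1542 − 478 = 1064 bp
  1897 − 1542 = 355 bp
  3277 − 1897 = 1380 bp
  wrap: 5438 − 3277 + 478 = 2639 bp
Sorted largest to smallest: 2639, 1380, 1064, 355 bp.

2639, 1380, 1064, 355 bp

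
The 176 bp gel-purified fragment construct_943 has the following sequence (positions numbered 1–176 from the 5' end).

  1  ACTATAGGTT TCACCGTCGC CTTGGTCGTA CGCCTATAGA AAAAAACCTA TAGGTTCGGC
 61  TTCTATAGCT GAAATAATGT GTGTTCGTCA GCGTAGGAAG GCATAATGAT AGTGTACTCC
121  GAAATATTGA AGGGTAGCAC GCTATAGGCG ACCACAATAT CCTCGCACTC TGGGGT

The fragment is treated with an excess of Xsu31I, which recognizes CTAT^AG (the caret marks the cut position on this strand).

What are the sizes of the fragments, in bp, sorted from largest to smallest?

79, 32, 31, 15, 14, 5 bp

Xsu31I sites (CTATAG) start at positions 2, 34, 48, 63, 142.
Xsu31I cuts after base 4 of each site, so after positions 5, 37, 51, 66, 145.
Linear molecule, 5 cuts → 6 fragments:
  1–5 → 5 bp
  6–37 → 32 bp
  38–51 → 14 bp
  52–66 → 15 bp
  67–145 → 79 bp
  146–176 → 31 bp
Sorted largest to smallest: 79, 32, 31, 15, 14, 5 bp.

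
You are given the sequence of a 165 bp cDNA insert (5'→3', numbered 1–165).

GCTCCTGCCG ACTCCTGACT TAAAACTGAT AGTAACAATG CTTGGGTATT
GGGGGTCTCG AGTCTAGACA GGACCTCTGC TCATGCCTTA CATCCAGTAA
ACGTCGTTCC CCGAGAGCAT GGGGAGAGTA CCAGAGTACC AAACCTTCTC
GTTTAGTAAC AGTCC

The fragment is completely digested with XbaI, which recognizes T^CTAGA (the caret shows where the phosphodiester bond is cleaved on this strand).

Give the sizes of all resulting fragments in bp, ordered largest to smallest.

The XbaI site (TCTAGA) starts at position 63.
XbaI cuts after the first base of each site, so after position 63.
Linear molecule, 1 cut → 2 fragments:
  1–63 → 63 bp
  64–165 → 102 bp
Sorted largest to smallest: 102, 63 bp.

102, 63 bp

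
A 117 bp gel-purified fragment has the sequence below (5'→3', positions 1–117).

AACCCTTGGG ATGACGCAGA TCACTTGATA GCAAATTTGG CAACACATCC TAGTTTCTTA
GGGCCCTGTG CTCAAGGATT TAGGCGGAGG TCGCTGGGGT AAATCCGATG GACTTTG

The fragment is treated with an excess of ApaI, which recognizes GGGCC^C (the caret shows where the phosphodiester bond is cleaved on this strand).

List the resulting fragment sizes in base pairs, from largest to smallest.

65, 52 bp

The ApaI site (GGGCCC) starts at position 61.
ApaI cuts after base 5 of each site (before the last base), so after position 65.
Linear molecule, 1 cut → 2 fragments:
  1–65 → 65 bp
  66–117 → 52 bp
Sorted largest to smallest: 65, 52 bp.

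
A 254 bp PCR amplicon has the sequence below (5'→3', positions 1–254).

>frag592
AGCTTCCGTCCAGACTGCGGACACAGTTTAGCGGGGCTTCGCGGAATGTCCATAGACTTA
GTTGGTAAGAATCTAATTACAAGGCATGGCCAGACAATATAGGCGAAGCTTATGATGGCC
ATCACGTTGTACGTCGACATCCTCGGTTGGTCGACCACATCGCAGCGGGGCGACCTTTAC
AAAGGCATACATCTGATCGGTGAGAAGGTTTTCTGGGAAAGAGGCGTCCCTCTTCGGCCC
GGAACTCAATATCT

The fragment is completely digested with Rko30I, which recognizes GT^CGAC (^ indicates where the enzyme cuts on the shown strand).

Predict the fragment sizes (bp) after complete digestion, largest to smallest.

134, 103, 17 bp

Rko30I sites (GTCGAC) start at positions 133, 150.
Rko30I cuts after base 2 of each site, so after positions 134, 151.
Linear molecule, 2 cuts → 3 fragments:
  1–134 → 134 bp
  135–151 → 17 bp
  152–254 → 103 bp
Sorted largest to smallest: 134, 103, 17 bp.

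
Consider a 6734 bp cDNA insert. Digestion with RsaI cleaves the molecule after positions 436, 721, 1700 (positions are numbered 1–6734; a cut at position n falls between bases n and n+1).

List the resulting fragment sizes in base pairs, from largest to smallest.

Linear molecule, 3 cuts → 4 fragments:
  436 − 0 = 436 bp
  721 − 436 = 285 bp
  1700 − 721 = 979 bp
  6734 − 1700 = 5034 bp
Sorted largest to smallest: 5034, 979, 436, 285 bp.

5034, 979, 436, 285 bp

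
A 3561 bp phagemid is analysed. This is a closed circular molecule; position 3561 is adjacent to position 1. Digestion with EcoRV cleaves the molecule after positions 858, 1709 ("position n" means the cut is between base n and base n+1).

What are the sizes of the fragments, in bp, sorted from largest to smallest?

2710, 851 bp

Circular molecule, 2 cuts → 2 fragments:
  1709 − 858 = 851 bp
  wrap: 3561 − 1709 + 858 = 2710 bp
Sorted largest to smallest: 2710, 851 bp.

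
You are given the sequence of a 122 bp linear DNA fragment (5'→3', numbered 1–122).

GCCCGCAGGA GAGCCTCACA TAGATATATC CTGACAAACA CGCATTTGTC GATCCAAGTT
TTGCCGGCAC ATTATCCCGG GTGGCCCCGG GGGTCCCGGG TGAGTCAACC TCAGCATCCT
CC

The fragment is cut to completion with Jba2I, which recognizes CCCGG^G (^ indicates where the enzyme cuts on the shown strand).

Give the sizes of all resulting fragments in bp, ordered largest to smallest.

80, 23, 10, 9 bp

Jba2I sites (CCCGGG) start at positions 76, 86, 95.
Jba2I cuts after base 5 of each site (before the last base), so after positions 80, 90, 99.
Linear molecule, 3 cuts → 4 fragments:
  1–80 → 80 bp
  81–90 → 10 bp
  91–99 → 9 bp
  100–122 → 23 bp
Sorted largest to smallest: 80, 23, 10, 9 bp.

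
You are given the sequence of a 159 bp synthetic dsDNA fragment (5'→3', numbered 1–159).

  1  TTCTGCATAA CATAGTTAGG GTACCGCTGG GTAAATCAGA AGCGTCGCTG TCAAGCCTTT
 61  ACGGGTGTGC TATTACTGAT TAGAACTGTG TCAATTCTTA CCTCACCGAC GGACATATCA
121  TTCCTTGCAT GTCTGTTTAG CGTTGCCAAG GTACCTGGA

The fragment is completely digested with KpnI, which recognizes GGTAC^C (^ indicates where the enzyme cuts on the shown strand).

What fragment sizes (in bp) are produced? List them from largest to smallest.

KpnI sites (GGTACC) start at positions 20, 150.
KpnI cuts after base 5 of each site (before the last base), so after positions 24, 154.
Linear molecule, 2 cuts → 3 fragments:
  1–24 → 24 bp
  25–154 → 130 bp
  155–159 → 5 bp
Sorted largest to smallest: 130, 24, 5 bp.

130, 24, 5 bp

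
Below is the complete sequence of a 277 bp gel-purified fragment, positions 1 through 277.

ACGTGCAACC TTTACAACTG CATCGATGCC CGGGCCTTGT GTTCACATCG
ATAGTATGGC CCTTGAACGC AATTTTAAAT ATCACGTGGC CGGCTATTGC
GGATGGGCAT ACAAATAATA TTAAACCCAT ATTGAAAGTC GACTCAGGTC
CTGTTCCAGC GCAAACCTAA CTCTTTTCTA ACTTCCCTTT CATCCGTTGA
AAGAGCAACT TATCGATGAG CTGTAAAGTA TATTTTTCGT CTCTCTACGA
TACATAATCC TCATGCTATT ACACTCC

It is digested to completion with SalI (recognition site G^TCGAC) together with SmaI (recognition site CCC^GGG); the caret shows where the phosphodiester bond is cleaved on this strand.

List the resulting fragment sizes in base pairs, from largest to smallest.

139, 107, 31 bp

The SalI site (GTCGAC) starts at position 138.
SalI cuts after the first base of each site, so after position 138.
The SmaI site (CCCGGG) starts at position 29.
SmaI cuts after base 3 of each site, so after position 31.
Combined cut positions: 31, 138.
Linear molecule, 2 cuts → 3 fragments:
  1–31 → 31 bp
  32–138 → 107 bp
  139–277 → 139 bp
Sorted largest to smallest: 139, 107, 31 bp.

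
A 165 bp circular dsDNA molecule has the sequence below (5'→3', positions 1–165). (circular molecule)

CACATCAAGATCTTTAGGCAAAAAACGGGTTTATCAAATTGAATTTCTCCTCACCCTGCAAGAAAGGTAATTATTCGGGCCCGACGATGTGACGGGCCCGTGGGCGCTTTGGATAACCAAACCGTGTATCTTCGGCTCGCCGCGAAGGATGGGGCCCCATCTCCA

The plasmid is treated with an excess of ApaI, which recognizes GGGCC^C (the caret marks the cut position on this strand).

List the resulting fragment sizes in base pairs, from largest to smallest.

ApaI sites (GGGCCC) start at positions 77, 94, 152.
ApaI cuts after base 5 of each site (before the last base), so after positions 81, 98, 156.
Circular molecule, 3 cuts → 3 fragments:
  82–98 → 17 bp
  99–156 → 58 bp
  157–165 then 1–81 → 9 + 81 = 90 bp
Sorted largest to smallest: 90, 58, 17 bp.

90, 58, 17 bp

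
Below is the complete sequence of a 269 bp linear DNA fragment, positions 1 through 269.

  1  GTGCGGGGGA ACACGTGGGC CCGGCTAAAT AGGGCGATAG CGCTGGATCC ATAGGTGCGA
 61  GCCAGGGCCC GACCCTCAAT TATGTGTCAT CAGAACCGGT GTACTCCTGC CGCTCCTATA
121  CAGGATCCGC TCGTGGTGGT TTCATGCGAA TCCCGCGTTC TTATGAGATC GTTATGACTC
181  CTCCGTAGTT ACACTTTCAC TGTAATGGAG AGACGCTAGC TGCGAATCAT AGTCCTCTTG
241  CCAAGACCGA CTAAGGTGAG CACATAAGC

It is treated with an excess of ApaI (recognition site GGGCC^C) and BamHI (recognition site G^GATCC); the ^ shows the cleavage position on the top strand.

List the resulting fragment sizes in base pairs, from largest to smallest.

146, 54, 24, 24, 21 bp

ApaI sites (GGGCCC) start at positions 17, 65.
ApaI cuts after base 5 of each site (before the last base), so after positions 21, 69.
BamHI sites (GGATCC) start at positions 45, 123.
BamHI cuts after the first base of each site, so after positions 45, 123.
Combined cut positions: 21, 45, 69, 123.
Linear molecule, 4 cuts → 5 fragments:
  1–21 → 21 bp
  22–45 → 24 bp
  46–69 → 24 bp
  70–123 → 54 bp
  124–269 → 146 bp
Sorted largest to smallest: 146, 54, 24, 24, 21 bp.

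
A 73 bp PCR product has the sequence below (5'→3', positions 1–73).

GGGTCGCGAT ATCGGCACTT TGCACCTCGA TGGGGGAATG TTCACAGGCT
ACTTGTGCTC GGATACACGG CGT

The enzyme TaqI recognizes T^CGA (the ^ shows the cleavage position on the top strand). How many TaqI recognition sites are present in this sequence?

1

TCGA occurs starting at position 27.
TaqI cuts at 1 site.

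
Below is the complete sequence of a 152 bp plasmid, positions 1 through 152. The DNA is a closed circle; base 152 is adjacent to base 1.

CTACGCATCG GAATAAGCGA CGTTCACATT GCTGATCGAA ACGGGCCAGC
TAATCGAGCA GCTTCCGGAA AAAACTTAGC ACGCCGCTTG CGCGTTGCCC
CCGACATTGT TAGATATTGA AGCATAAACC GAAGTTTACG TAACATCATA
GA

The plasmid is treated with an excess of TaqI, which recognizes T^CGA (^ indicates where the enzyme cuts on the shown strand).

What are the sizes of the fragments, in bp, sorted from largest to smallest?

TaqI sites (TCGA) start at positions 36, 54.
TaqI cuts after the first base of each site, so after positions 36, 54.
Circular molecule, 2 cuts → 2 fragments:
  37–54 → 18 bp
  55–152 then 1–36 → 98 + 36 = 134 bp
Sorted largest to smallest: 134, 18 bp.

134, 18 bp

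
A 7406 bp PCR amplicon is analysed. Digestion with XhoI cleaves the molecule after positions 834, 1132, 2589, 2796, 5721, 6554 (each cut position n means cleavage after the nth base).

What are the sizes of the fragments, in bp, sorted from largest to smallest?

Linear molecule, 6 cuts → 7 fragments:
  834 − 0 = 834 bp
  1132 − 834 = 298 bp
  2589 − 1132 = 1457 bp
  2796 − 2589 = 207 bp
  5721 − 2796 = 2925 bp
  6554 − 5721 = 833 bp
  7406 − 6554 = 852 bp
Sorted largest to smallest: 2925, 1457, 852, 834, 833, 298, 207 bp.

2925, 1457, 852, 834, 833, 298, 207 bp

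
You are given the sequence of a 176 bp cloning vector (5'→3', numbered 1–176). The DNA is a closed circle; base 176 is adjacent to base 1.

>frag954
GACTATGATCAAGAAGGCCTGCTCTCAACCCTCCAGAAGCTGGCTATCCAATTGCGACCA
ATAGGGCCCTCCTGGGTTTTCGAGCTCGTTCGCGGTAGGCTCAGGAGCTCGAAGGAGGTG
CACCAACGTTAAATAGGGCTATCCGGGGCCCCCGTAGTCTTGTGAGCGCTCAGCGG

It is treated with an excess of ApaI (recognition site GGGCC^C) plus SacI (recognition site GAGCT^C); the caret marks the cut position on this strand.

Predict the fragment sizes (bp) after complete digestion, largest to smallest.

94, 41, 23, 18 bp

ApaI sites (GGGCCC) start at positions 64, 146.
ApaI cuts after base 5 of each site (before the last base), so after positions 68, 150.
SacI sites (GAGCTC) start at positions 82, 105.
SacI cuts after base 5 of each site (before the last base), so after positions 86, 109.
Combined cut positions: 68, 86, 109, 150.
Circular molecule, 4 cuts → 4 fragments:
  69–86 → 18 bp
  87–109 → 23 bp
  110–150 → 41 bp
  151–176 then 1–68 → 26 + 68 = 94 bp
Sorted largest to smallest: 94, 41, 23, 18 bp.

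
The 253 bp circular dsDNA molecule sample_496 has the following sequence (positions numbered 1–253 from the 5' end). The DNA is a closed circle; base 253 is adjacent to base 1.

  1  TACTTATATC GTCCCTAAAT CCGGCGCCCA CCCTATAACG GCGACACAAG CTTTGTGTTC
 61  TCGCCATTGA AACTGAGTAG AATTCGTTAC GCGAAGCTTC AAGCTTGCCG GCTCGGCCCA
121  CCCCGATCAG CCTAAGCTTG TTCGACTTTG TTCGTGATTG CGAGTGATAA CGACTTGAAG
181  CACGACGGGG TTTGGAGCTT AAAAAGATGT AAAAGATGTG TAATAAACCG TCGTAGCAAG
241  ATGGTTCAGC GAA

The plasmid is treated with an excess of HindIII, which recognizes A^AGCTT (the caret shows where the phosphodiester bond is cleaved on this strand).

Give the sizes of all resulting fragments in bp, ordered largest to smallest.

167, 46, 33, 7 bp

HindIII sites (AAGCTT) start at positions 48, 94, 101, 134.
HindIII cuts after the first base of each site, so after positions 48, 94, 101, 134.
Circular molecule, 4 cuts → 4 fragments:
  49–94 → 46 bp
  95–101 → 7 bp
  102–134 → 33 bp
  135–253 then 1–48 → 119 + 48 = 167 bp
Sorted largest to smallest: 167, 46, 33, 7 bp.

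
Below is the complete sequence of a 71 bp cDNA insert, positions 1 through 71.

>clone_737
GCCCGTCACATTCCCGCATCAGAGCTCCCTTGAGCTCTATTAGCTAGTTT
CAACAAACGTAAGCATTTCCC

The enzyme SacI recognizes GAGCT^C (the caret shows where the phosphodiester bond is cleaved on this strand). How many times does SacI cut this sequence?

2

GAGCTC occurs starting at positions 22, 32.
SacI cuts at 2 sites.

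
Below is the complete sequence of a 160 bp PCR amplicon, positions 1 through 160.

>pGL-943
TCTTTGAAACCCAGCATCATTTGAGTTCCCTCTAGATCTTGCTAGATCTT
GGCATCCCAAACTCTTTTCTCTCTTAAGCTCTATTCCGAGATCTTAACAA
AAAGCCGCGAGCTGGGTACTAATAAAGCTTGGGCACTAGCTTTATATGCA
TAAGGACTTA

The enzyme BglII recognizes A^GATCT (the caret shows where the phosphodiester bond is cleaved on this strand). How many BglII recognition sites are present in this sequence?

AGATCT occurs starting at positions 34, 44, 89.
BglII cuts at 3 sites.

3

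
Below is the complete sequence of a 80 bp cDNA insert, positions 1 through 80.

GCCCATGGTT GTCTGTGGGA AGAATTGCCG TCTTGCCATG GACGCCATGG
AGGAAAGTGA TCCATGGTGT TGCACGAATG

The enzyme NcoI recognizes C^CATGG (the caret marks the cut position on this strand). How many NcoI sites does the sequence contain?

CCATGG occurs starting at positions 3, 36, 45, 62.
NcoI cuts at 4 sites.

4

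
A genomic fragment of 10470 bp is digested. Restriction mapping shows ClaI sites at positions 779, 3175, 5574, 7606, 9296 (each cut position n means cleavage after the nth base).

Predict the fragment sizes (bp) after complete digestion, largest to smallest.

Linear molecule, 5 cuts → 6 fragments:
  779 − 0 = 779 bp
  3175 − 779 = 2396 bp
  5574 − 3175 = 2399 bp
  7606 − 5574 = 2032 bp
  9296 − 7606 = 1690 bp
  10470 − 9296 = 1174 bp
Sorted largest to smallest: 2399, 2396, 2032, 1690, 1174, 779 bp.

2399, 2396, 2032, 1690, 1174, 779 bp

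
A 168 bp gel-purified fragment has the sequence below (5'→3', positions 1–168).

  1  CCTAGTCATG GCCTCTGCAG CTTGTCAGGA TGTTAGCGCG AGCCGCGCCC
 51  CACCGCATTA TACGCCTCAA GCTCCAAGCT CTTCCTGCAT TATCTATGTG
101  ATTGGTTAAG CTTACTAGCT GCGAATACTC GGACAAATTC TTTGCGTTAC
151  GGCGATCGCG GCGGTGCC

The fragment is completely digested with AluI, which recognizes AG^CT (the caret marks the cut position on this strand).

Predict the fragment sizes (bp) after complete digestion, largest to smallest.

51, 50, 32, 20, 8, 7 bp

AluI sites (AGCT) start at positions 19, 70, 77, 109, 117.
AluI cuts after base 2 of each site, so after positions 20, 71, 78, 110, 118.
Linear molecule, 5 cuts → 6 fragments:
  1–20 → 20 bp
  21–71 → 51 bp
  72–78 → 7 bp
  79–110 → 32 bp
  111–118 → 8 bp
  119–168 → 50 bp
Sorted largest to smallest: 51, 50, 32, 20, 8, 7 bp.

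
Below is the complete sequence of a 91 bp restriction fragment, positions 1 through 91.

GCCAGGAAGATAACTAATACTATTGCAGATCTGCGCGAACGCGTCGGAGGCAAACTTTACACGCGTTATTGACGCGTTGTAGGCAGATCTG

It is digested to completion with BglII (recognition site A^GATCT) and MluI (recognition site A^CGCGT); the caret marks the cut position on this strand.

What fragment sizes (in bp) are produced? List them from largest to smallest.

BglII sites (AGATCT) start at positions 27, 85.
BglII cuts after the first base of each site, so after positions 27, 85.
MluI sites (ACGCGT) start at positions 39, 61, 72.
MluI cuts after the first base of each site, so after positions 39, 61, 72.
Combined cut positions: 27, 39, 61, 72, 85.
Linear molecule, 5 cuts → 6 fragments:
  1–27 → 27 bp
  28–39 → 12 bp
  40–61 → 22 bp
  62–72 → 11 bp
  73–85 → 13 bp
  86–91 → 6 bp
Sorted largest to smallest: 27, 22, 13, 12, 11, 6 bp.

27, 22, 13, 12, 11, 6 bp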